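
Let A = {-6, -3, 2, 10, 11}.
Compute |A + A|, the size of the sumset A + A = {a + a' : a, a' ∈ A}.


A + A = {a + a' : a, a' ∈ A}; |A| = 5.
General bounds: 2|A| - 1 ≤ |A + A| ≤ |A|(|A|+1)/2, i.e. 9 ≤ |A + A| ≤ 15.
Lower bound 2|A|-1 is attained iff A is an arithmetic progression.
Enumerate sums a + a' for a ≤ a' (symmetric, so this suffices):
a = -6: -6+-6=-12, -6+-3=-9, -6+2=-4, -6+10=4, -6+11=5
a = -3: -3+-3=-6, -3+2=-1, -3+10=7, -3+11=8
a = 2: 2+2=4, 2+10=12, 2+11=13
a = 10: 10+10=20, 10+11=21
a = 11: 11+11=22
Distinct sums: {-12, -9, -6, -4, -1, 4, 5, 7, 8, 12, 13, 20, 21, 22}
|A + A| = 14

|A + A| = 14


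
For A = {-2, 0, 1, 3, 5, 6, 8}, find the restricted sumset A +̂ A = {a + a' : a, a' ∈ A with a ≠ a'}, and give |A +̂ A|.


Restricted sumset: A +̂ A = {a + a' : a ∈ A, a' ∈ A, a ≠ a'}.
Equivalently, take A + A and drop any sum 2a that is achievable ONLY as a + a for a ∈ A (i.e. sums representable only with equal summands).
Enumerate pairs (a, a') with a < a' (symmetric, so each unordered pair gives one sum; this covers all a ≠ a'):
  -2 + 0 = -2
  -2 + 1 = -1
  -2 + 3 = 1
  -2 + 5 = 3
  -2 + 6 = 4
  -2 + 8 = 6
  0 + 1 = 1
  0 + 3 = 3
  0 + 5 = 5
  0 + 6 = 6
  0 + 8 = 8
  1 + 3 = 4
  1 + 5 = 6
  1 + 6 = 7
  1 + 8 = 9
  3 + 5 = 8
  3 + 6 = 9
  3 + 8 = 11
  5 + 6 = 11
  5 + 8 = 13
  6 + 8 = 14
Collected distinct sums: {-2, -1, 1, 3, 4, 5, 6, 7, 8, 9, 11, 13, 14}
|A +̂ A| = 13
(Reference bound: |A +̂ A| ≥ 2|A| - 3 for |A| ≥ 2, with |A| = 7 giving ≥ 11.)

|A +̂ A| = 13


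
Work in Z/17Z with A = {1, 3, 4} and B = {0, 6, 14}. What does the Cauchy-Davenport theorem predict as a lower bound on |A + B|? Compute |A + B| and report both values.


Cauchy-Davenport: |A + B| ≥ min(p, |A| + |B| - 1) for A, B nonempty in Z/pZ.
|A| = 3, |B| = 3, p = 17.
CD lower bound = min(17, 3 + 3 - 1) = min(17, 5) = 5.
Compute A + B mod 17 directly:
a = 1: 1+0=1, 1+6=7, 1+14=15
a = 3: 3+0=3, 3+6=9, 3+14=0
a = 4: 4+0=4, 4+6=10, 4+14=1
A + B = {0, 1, 3, 4, 7, 9, 10, 15}, so |A + B| = 8.
Verify: 8 ≥ 5? Yes ✓.

CD lower bound = 5, actual |A + B| = 8.


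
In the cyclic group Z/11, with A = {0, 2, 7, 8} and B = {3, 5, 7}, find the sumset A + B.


Work in Z/11Z: reduce every sum a + b modulo 11.
Enumerate all 12 pairs:
a = 0: 0+3=3, 0+5=5, 0+7=7
a = 2: 2+3=5, 2+5=7, 2+7=9
a = 7: 7+3=10, 7+5=1, 7+7=3
a = 8: 8+3=0, 8+5=2, 8+7=4
Distinct residues collected: {0, 1, 2, 3, 4, 5, 7, 9, 10}
|A + B| = 9 (out of 11 total residues).

A + B = {0, 1, 2, 3, 4, 5, 7, 9, 10}


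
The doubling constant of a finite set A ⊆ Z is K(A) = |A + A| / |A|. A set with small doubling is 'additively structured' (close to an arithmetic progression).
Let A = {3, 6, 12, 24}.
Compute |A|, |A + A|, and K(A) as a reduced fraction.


|A| = 4.
Compute A + A by enumerating all 16 pairs.
A + A = {6, 9, 12, 15, 18, 24, 27, 30, 36, 48}, so |A + A| = 10.
K = |A + A| / |A| = 10/4 = 5/2 ≈ 2.5000.
Reference: AP of size 4 gives K = 7/4 ≈ 1.7500; a fully generic set of size 4 gives K ≈ 2.5000.

|A| = 4, |A + A| = 10, K = 10/4 = 5/2.


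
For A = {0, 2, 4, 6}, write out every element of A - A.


A - A = {a - a' : a, a' ∈ A}.
Compute a - a' for each ordered pair (a, a'):
a = 0: 0-0=0, 0-2=-2, 0-4=-4, 0-6=-6
a = 2: 2-0=2, 2-2=0, 2-4=-2, 2-6=-4
a = 4: 4-0=4, 4-2=2, 4-4=0, 4-6=-2
a = 6: 6-0=6, 6-2=4, 6-4=2, 6-6=0
Collecting distinct values (and noting 0 appears from a-a):
A - A = {-6, -4, -2, 0, 2, 4, 6}
|A - A| = 7

A - A = {-6, -4, -2, 0, 2, 4, 6}


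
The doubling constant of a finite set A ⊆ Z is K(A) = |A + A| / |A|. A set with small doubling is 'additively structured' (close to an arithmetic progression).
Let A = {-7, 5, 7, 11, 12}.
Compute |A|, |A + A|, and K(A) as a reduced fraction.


|A| = 5.
Compute A + A by enumerating all 25 pairs.
A + A = {-14, -2, 0, 4, 5, 10, 12, 14, 16, 17, 18, 19, 22, 23, 24}, so |A + A| = 15.
K = |A + A| / |A| = 15/5 = 3/1 ≈ 3.0000.
Reference: AP of size 5 gives K = 9/5 ≈ 1.8000; a fully generic set of size 5 gives K ≈ 3.0000.

|A| = 5, |A + A| = 15, K = 15/5 = 3/1.


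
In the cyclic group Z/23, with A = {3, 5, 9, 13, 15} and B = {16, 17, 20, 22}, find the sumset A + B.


Work in Z/23Z: reduce every sum a + b modulo 23.
Enumerate all 20 pairs:
a = 3: 3+16=19, 3+17=20, 3+20=0, 3+22=2
a = 5: 5+16=21, 5+17=22, 5+20=2, 5+22=4
a = 9: 9+16=2, 9+17=3, 9+20=6, 9+22=8
a = 13: 13+16=6, 13+17=7, 13+20=10, 13+22=12
a = 15: 15+16=8, 15+17=9, 15+20=12, 15+22=14
Distinct residues collected: {0, 2, 3, 4, 6, 7, 8, 9, 10, 12, 14, 19, 20, 21, 22}
|A + B| = 15 (out of 23 total residues).

A + B = {0, 2, 3, 4, 6, 7, 8, 9, 10, 12, 14, 19, 20, 21, 22}


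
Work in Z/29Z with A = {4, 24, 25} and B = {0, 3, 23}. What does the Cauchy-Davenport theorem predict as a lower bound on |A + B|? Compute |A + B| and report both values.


Cauchy-Davenport: |A + B| ≥ min(p, |A| + |B| - 1) for A, B nonempty in Z/pZ.
|A| = 3, |B| = 3, p = 29.
CD lower bound = min(29, 3 + 3 - 1) = min(29, 5) = 5.
Compute A + B mod 29 directly:
a = 4: 4+0=4, 4+3=7, 4+23=27
a = 24: 24+0=24, 24+3=27, 24+23=18
a = 25: 25+0=25, 25+3=28, 25+23=19
A + B = {4, 7, 18, 19, 24, 25, 27, 28}, so |A + B| = 8.
Verify: 8 ≥ 5? Yes ✓.

CD lower bound = 5, actual |A + B| = 8.


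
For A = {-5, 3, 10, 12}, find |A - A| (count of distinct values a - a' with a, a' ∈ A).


A - A = {a - a' : a, a' ∈ A}; |A| = 4.
Bounds: 2|A|-1 ≤ |A - A| ≤ |A|² - |A| + 1, i.e. 7 ≤ |A - A| ≤ 13.
Note: 0 ∈ A - A always (from a - a). The set is symmetric: if d ∈ A - A then -d ∈ A - A.
Enumerate nonzero differences d = a - a' with a > a' (then include -d):
Positive differences: {2, 7, 8, 9, 15, 17}
Full difference set: {0} ∪ (positive diffs) ∪ (negative diffs).
|A - A| = 1 + 2·6 = 13 (matches direct enumeration: 13).

|A - A| = 13


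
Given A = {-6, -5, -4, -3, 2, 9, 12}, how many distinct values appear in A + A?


A + A = {a + a' : a, a' ∈ A}; |A| = 7.
General bounds: 2|A| - 1 ≤ |A + A| ≤ |A|(|A|+1)/2, i.e. 13 ≤ |A + A| ≤ 28.
Lower bound 2|A|-1 is attained iff A is an arithmetic progression.
Enumerate sums a + a' for a ≤ a' (symmetric, so this suffices):
a = -6: -6+-6=-12, -6+-5=-11, -6+-4=-10, -6+-3=-9, -6+2=-4, -6+9=3, -6+12=6
a = -5: -5+-5=-10, -5+-4=-9, -5+-3=-8, -5+2=-3, -5+9=4, -5+12=7
a = -4: -4+-4=-8, -4+-3=-7, -4+2=-2, -4+9=5, -4+12=8
a = -3: -3+-3=-6, -3+2=-1, -3+9=6, -3+12=9
a = 2: 2+2=4, 2+9=11, 2+12=14
a = 9: 9+9=18, 9+12=21
a = 12: 12+12=24
Distinct sums: {-12, -11, -10, -9, -8, -7, -6, -4, -3, -2, -1, 3, 4, 5, 6, 7, 8, 9, 11, 14, 18, 21, 24}
|A + A| = 23

|A + A| = 23


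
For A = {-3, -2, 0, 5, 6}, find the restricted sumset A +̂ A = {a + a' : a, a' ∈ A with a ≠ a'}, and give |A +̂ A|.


Restricted sumset: A +̂ A = {a + a' : a ∈ A, a' ∈ A, a ≠ a'}.
Equivalently, take A + A and drop any sum 2a that is achievable ONLY as a + a for a ∈ A (i.e. sums representable only with equal summands).
Enumerate pairs (a, a') with a < a' (symmetric, so each unordered pair gives one sum; this covers all a ≠ a'):
  -3 + -2 = -5
  -3 + 0 = -3
  -3 + 5 = 2
  -3 + 6 = 3
  -2 + 0 = -2
  -2 + 5 = 3
  -2 + 6 = 4
  0 + 5 = 5
  0 + 6 = 6
  5 + 6 = 11
Collected distinct sums: {-5, -3, -2, 2, 3, 4, 5, 6, 11}
|A +̂ A| = 9
(Reference bound: |A +̂ A| ≥ 2|A| - 3 for |A| ≥ 2, with |A| = 5 giving ≥ 7.)

|A +̂ A| = 9


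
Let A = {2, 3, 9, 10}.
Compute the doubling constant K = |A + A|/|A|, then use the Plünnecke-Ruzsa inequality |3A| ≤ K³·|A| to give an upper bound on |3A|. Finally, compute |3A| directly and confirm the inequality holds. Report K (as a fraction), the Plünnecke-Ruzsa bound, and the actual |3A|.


|A| = 4.
Step 1: Compute A + A by enumerating all 16 pairs.
A + A = {4, 5, 6, 11, 12, 13, 18, 19, 20}, so |A + A| = 9.
Step 2: Doubling constant K = |A + A|/|A| = 9/4 = 9/4 ≈ 2.2500.
Step 3: Plünnecke-Ruzsa gives |3A| ≤ K³·|A| = (2.2500)³ · 4 ≈ 45.5625.
Step 4: Compute 3A = A + A + A directly by enumerating all triples (a,b,c) ∈ A³; |3A| = 16.
Step 5: Check 16 ≤ 45.5625? Yes ✓.

K = 9/4, Plünnecke-Ruzsa bound K³|A| ≈ 45.5625, |3A| = 16, inequality holds.


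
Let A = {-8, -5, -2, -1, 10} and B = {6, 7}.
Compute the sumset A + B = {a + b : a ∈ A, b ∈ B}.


A + B = {a + b : a ∈ A, b ∈ B}.
Enumerate all |A|·|B| = 5·2 = 10 pairs (a, b) and collect distinct sums.
a = -8: -8+6=-2, -8+7=-1
a = -5: -5+6=1, -5+7=2
a = -2: -2+6=4, -2+7=5
a = -1: -1+6=5, -1+7=6
a = 10: 10+6=16, 10+7=17
Collecting distinct sums: A + B = {-2, -1, 1, 2, 4, 5, 6, 16, 17}
|A + B| = 9

A + B = {-2, -1, 1, 2, 4, 5, 6, 16, 17}


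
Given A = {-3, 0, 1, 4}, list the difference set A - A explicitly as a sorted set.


A - A = {a - a' : a, a' ∈ A}.
Compute a - a' for each ordered pair (a, a'):
a = -3: -3--3=0, -3-0=-3, -3-1=-4, -3-4=-7
a = 0: 0--3=3, 0-0=0, 0-1=-1, 0-4=-4
a = 1: 1--3=4, 1-0=1, 1-1=0, 1-4=-3
a = 4: 4--3=7, 4-0=4, 4-1=3, 4-4=0
Collecting distinct values (and noting 0 appears from a-a):
A - A = {-7, -4, -3, -1, 0, 1, 3, 4, 7}
|A - A| = 9

A - A = {-7, -4, -3, -1, 0, 1, 3, 4, 7}


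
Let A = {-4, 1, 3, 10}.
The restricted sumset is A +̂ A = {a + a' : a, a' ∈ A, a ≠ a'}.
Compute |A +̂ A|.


Restricted sumset: A +̂ A = {a + a' : a ∈ A, a' ∈ A, a ≠ a'}.
Equivalently, take A + A and drop any sum 2a that is achievable ONLY as a + a for a ∈ A (i.e. sums representable only with equal summands).
Enumerate pairs (a, a') with a < a' (symmetric, so each unordered pair gives one sum; this covers all a ≠ a'):
  -4 + 1 = -3
  -4 + 3 = -1
  -4 + 10 = 6
  1 + 3 = 4
  1 + 10 = 11
  3 + 10 = 13
Collected distinct sums: {-3, -1, 4, 6, 11, 13}
|A +̂ A| = 6
(Reference bound: |A +̂ A| ≥ 2|A| - 3 for |A| ≥ 2, with |A| = 4 giving ≥ 5.)

|A +̂ A| = 6


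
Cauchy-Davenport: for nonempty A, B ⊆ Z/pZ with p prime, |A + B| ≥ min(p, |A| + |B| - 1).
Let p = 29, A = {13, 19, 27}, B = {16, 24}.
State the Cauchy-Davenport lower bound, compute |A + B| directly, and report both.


Cauchy-Davenport: |A + B| ≥ min(p, |A| + |B| - 1) for A, B nonempty in Z/pZ.
|A| = 3, |B| = 2, p = 29.
CD lower bound = min(29, 3 + 2 - 1) = min(29, 4) = 4.
Compute A + B mod 29 directly:
a = 13: 13+16=0, 13+24=8
a = 19: 19+16=6, 19+24=14
a = 27: 27+16=14, 27+24=22
A + B = {0, 6, 8, 14, 22}, so |A + B| = 5.
Verify: 5 ≥ 4? Yes ✓.

CD lower bound = 4, actual |A + B| = 5.


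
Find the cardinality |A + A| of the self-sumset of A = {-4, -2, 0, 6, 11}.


A + A = {a + a' : a, a' ∈ A}; |A| = 5.
General bounds: 2|A| - 1 ≤ |A + A| ≤ |A|(|A|+1)/2, i.e. 9 ≤ |A + A| ≤ 15.
Lower bound 2|A|-1 is attained iff A is an arithmetic progression.
Enumerate sums a + a' for a ≤ a' (symmetric, so this suffices):
a = -4: -4+-4=-8, -4+-2=-6, -4+0=-4, -4+6=2, -4+11=7
a = -2: -2+-2=-4, -2+0=-2, -2+6=4, -2+11=9
a = 0: 0+0=0, 0+6=6, 0+11=11
a = 6: 6+6=12, 6+11=17
a = 11: 11+11=22
Distinct sums: {-8, -6, -4, -2, 0, 2, 4, 6, 7, 9, 11, 12, 17, 22}
|A + A| = 14

|A + A| = 14


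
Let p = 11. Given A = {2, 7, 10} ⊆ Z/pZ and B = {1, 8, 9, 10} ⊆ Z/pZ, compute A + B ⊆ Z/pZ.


Work in Z/11Z: reduce every sum a + b modulo 11.
Enumerate all 12 pairs:
a = 2: 2+1=3, 2+8=10, 2+9=0, 2+10=1
a = 7: 7+1=8, 7+8=4, 7+9=5, 7+10=6
a = 10: 10+1=0, 10+8=7, 10+9=8, 10+10=9
Distinct residues collected: {0, 1, 3, 4, 5, 6, 7, 8, 9, 10}
|A + B| = 10 (out of 11 total residues).

A + B = {0, 1, 3, 4, 5, 6, 7, 8, 9, 10}


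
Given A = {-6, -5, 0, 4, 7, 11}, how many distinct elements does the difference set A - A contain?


A - A = {a - a' : a, a' ∈ A}; |A| = 6.
Bounds: 2|A|-1 ≤ |A - A| ≤ |A|² - |A| + 1, i.e. 11 ≤ |A - A| ≤ 31.
Note: 0 ∈ A - A always (from a - a). The set is symmetric: if d ∈ A - A then -d ∈ A - A.
Enumerate nonzero differences d = a - a' with a > a' (then include -d):
Positive differences: {1, 3, 4, 5, 6, 7, 9, 10, 11, 12, 13, 16, 17}
Full difference set: {0} ∪ (positive diffs) ∪ (negative diffs).
|A - A| = 1 + 2·13 = 27 (matches direct enumeration: 27).

|A - A| = 27


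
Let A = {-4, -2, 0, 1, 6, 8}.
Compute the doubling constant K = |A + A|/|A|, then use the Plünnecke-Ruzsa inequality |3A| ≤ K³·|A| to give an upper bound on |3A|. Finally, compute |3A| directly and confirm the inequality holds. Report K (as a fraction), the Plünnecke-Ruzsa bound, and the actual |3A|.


|A| = 6.
Step 1: Compute A + A by enumerating all 36 pairs.
A + A = {-8, -6, -4, -3, -2, -1, 0, 1, 2, 4, 6, 7, 8, 9, 12, 14, 16}, so |A + A| = 17.
Step 2: Doubling constant K = |A + A|/|A| = 17/6 = 17/6 ≈ 2.8333.
Step 3: Plünnecke-Ruzsa gives |3A| ≤ K³·|A| = (2.8333)³ · 6 ≈ 136.4722.
Step 4: Compute 3A = A + A + A directly by enumerating all triples (a,b,c) ∈ A³; |3A| = 31.
Step 5: Check 31 ≤ 136.4722? Yes ✓.

K = 17/6, Plünnecke-Ruzsa bound K³|A| ≈ 136.4722, |3A| = 31, inequality holds.


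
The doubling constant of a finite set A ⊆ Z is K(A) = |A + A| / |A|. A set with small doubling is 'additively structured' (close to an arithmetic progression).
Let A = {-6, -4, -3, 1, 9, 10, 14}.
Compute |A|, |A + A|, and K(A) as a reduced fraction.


|A| = 7.
Compute A + A by enumerating all 49 pairs.
A + A = {-12, -10, -9, -8, -7, -6, -5, -3, -2, 2, 3, 4, 5, 6, 7, 8, 10, 11, 15, 18, 19, 20, 23, 24, 28}, so |A + A| = 25.
K = |A + A| / |A| = 25/7 (already in lowest terms) ≈ 3.5714.
Reference: AP of size 7 gives K = 13/7 ≈ 1.8571; a fully generic set of size 7 gives K ≈ 4.0000.

|A| = 7, |A + A| = 25, K = 25/7.


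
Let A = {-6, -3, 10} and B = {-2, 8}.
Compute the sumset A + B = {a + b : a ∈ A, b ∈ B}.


A + B = {a + b : a ∈ A, b ∈ B}.
Enumerate all |A|·|B| = 3·2 = 6 pairs (a, b) and collect distinct sums.
a = -6: -6+-2=-8, -6+8=2
a = -3: -3+-2=-5, -3+8=5
a = 10: 10+-2=8, 10+8=18
Collecting distinct sums: A + B = {-8, -5, 2, 5, 8, 18}
|A + B| = 6

A + B = {-8, -5, 2, 5, 8, 18}


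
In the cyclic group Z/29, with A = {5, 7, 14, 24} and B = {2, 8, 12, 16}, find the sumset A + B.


Work in Z/29Z: reduce every sum a + b modulo 29.
Enumerate all 16 pairs:
a = 5: 5+2=7, 5+8=13, 5+12=17, 5+16=21
a = 7: 7+2=9, 7+8=15, 7+12=19, 7+16=23
a = 14: 14+2=16, 14+8=22, 14+12=26, 14+16=1
a = 24: 24+2=26, 24+8=3, 24+12=7, 24+16=11
Distinct residues collected: {1, 3, 7, 9, 11, 13, 15, 16, 17, 19, 21, 22, 23, 26}
|A + B| = 14 (out of 29 total residues).

A + B = {1, 3, 7, 9, 11, 13, 15, 16, 17, 19, 21, 22, 23, 26}


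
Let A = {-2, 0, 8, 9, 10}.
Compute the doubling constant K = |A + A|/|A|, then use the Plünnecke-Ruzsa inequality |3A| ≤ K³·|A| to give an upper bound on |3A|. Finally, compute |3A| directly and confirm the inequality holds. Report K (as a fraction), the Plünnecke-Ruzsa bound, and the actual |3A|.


|A| = 5.
Step 1: Compute A + A by enumerating all 25 pairs.
A + A = {-4, -2, 0, 6, 7, 8, 9, 10, 16, 17, 18, 19, 20}, so |A + A| = 13.
Step 2: Doubling constant K = |A + A|/|A| = 13/5 = 13/5 ≈ 2.6000.
Step 3: Plünnecke-Ruzsa gives |3A| ≤ K³·|A| = (2.6000)³ · 5 ≈ 87.8800.
Step 4: Compute 3A = A + A + A directly by enumerating all triples (a,b,c) ∈ A³; |3A| = 25.
Step 5: Check 25 ≤ 87.8800? Yes ✓.

K = 13/5, Plünnecke-Ruzsa bound K³|A| ≈ 87.8800, |3A| = 25, inequality holds.


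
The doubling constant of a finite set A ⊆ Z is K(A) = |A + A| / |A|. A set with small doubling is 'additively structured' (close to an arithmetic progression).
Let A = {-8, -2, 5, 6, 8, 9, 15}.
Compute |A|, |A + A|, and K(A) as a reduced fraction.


|A| = 7.
Compute A + A by enumerating all 49 pairs.
A + A = {-16, -10, -4, -3, -2, 0, 1, 3, 4, 6, 7, 10, 11, 12, 13, 14, 15, 16, 17, 18, 20, 21, 23, 24, 30}, so |A + A| = 25.
K = |A + A| / |A| = 25/7 (already in lowest terms) ≈ 3.5714.
Reference: AP of size 7 gives K = 13/7 ≈ 1.8571; a fully generic set of size 7 gives K ≈ 4.0000.

|A| = 7, |A + A| = 25, K = 25/7.


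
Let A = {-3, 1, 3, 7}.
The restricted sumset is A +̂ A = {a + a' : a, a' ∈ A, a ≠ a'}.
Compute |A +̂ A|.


Restricted sumset: A +̂ A = {a + a' : a ∈ A, a' ∈ A, a ≠ a'}.
Equivalently, take A + A and drop any sum 2a that is achievable ONLY as a + a for a ∈ A (i.e. sums representable only with equal summands).
Enumerate pairs (a, a') with a < a' (symmetric, so each unordered pair gives one sum; this covers all a ≠ a'):
  -3 + 1 = -2
  -3 + 3 = 0
  -3 + 7 = 4
  1 + 3 = 4
  1 + 7 = 8
  3 + 7 = 10
Collected distinct sums: {-2, 0, 4, 8, 10}
|A +̂ A| = 5
(Reference bound: |A +̂ A| ≥ 2|A| - 3 for |A| ≥ 2, with |A| = 4 giving ≥ 5.)

|A +̂ A| = 5


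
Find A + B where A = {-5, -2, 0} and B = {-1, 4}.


A + B = {a + b : a ∈ A, b ∈ B}.
Enumerate all |A|·|B| = 3·2 = 6 pairs (a, b) and collect distinct sums.
a = -5: -5+-1=-6, -5+4=-1
a = -2: -2+-1=-3, -2+4=2
a = 0: 0+-1=-1, 0+4=4
Collecting distinct sums: A + B = {-6, -3, -1, 2, 4}
|A + B| = 5

A + B = {-6, -3, -1, 2, 4}


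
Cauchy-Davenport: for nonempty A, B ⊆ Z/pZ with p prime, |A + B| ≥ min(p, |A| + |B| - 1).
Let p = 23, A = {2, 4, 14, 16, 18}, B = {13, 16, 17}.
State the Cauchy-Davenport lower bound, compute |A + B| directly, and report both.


Cauchy-Davenport: |A + B| ≥ min(p, |A| + |B| - 1) for A, B nonempty in Z/pZ.
|A| = 5, |B| = 3, p = 23.
CD lower bound = min(23, 5 + 3 - 1) = min(23, 7) = 7.
Compute A + B mod 23 directly:
a = 2: 2+13=15, 2+16=18, 2+17=19
a = 4: 4+13=17, 4+16=20, 4+17=21
a = 14: 14+13=4, 14+16=7, 14+17=8
a = 16: 16+13=6, 16+16=9, 16+17=10
a = 18: 18+13=8, 18+16=11, 18+17=12
A + B = {4, 6, 7, 8, 9, 10, 11, 12, 15, 17, 18, 19, 20, 21}, so |A + B| = 14.
Verify: 14 ≥ 7? Yes ✓.

CD lower bound = 7, actual |A + B| = 14.


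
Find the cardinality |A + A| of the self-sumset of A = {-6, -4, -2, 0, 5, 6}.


A + A = {a + a' : a, a' ∈ A}; |A| = 6.
General bounds: 2|A| - 1 ≤ |A + A| ≤ |A|(|A|+1)/2, i.e. 11 ≤ |A + A| ≤ 21.
Lower bound 2|A|-1 is attained iff A is an arithmetic progression.
Enumerate sums a + a' for a ≤ a' (symmetric, so this suffices):
a = -6: -6+-6=-12, -6+-4=-10, -6+-2=-8, -6+0=-6, -6+5=-1, -6+6=0
a = -4: -4+-4=-8, -4+-2=-6, -4+0=-4, -4+5=1, -4+6=2
a = -2: -2+-2=-4, -2+0=-2, -2+5=3, -2+6=4
a = 0: 0+0=0, 0+5=5, 0+6=6
a = 5: 5+5=10, 5+6=11
a = 6: 6+6=12
Distinct sums: {-12, -10, -8, -6, -4, -2, -1, 0, 1, 2, 3, 4, 5, 6, 10, 11, 12}
|A + A| = 17

|A + A| = 17


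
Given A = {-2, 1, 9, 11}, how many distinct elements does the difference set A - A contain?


A - A = {a - a' : a, a' ∈ A}; |A| = 4.
Bounds: 2|A|-1 ≤ |A - A| ≤ |A|² - |A| + 1, i.e. 7 ≤ |A - A| ≤ 13.
Note: 0 ∈ A - A always (from a - a). The set is symmetric: if d ∈ A - A then -d ∈ A - A.
Enumerate nonzero differences d = a - a' with a > a' (then include -d):
Positive differences: {2, 3, 8, 10, 11, 13}
Full difference set: {0} ∪ (positive diffs) ∪ (negative diffs).
|A - A| = 1 + 2·6 = 13 (matches direct enumeration: 13).

|A - A| = 13


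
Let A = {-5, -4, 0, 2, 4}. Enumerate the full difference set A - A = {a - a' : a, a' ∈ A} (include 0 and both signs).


A - A = {a - a' : a, a' ∈ A}.
Compute a - a' for each ordered pair (a, a'):
a = -5: -5--5=0, -5--4=-1, -5-0=-5, -5-2=-7, -5-4=-9
a = -4: -4--5=1, -4--4=0, -4-0=-4, -4-2=-6, -4-4=-8
a = 0: 0--5=5, 0--4=4, 0-0=0, 0-2=-2, 0-4=-4
a = 2: 2--5=7, 2--4=6, 2-0=2, 2-2=0, 2-4=-2
a = 4: 4--5=9, 4--4=8, 4-0=4, 4-2=2, 4-4=0
Collecting distinct values (and noting 0 appears from a-a):
A - A = {-9, -8, -7, -6, -5, -4, -2, -1, 0, 1, 2, 4, 5, 6, 7, 8, 9}
|A - A| = 17

A - A = {-9, -8, -7, -6, -5, -4, -2, -1, 0, 1, 2, 4, 5, 6, 7, 8, 9}


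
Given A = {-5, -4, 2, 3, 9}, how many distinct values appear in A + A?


A + A = {a + a' : a, a' ∈ A}; |A| = 5.
General bounds: 2|A| - 1 ≤ |A + A| ≤ |A|(|A|+1)/2, i.e. 9 ≤ |A + A| ≤ 15.
Lower bound 2|A|-1 is attained iff A is an arithmetic progression.
Enumerate sums a + a' for a ≤ a' (symmetric, so this suffices):
a = -5: -5+-5=-10, -5+-4=-9, -5+2=-3, -5+3=-2, -5+9=4
a = -4: -4+-4=-8, -4+2=-2, -4+3=-1, -4+9=5
a = 2: 2+2=4, 2+3=5, 2+9=11
a = 3: 3+3=6, 3+9=12
a = 9: 9+9=18
Distinct sums: {-10, -9, -8, -3, -2, -1, 4, 5, 6, 11, 12, 18}
|A + A| = 12

|A + A| = 12


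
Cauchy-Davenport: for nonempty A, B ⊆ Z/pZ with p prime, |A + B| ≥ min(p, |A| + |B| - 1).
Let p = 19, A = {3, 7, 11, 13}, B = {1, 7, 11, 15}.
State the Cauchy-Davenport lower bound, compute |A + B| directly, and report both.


Cauchy-Davenport: |A + B| ≥ min(p, |A| + |B| - 1) for A, B nonempty in Z/pZ.
|A| = 4, |B| = 4, p = 19.
CD lower bound = min(19, 4 + 4 - 1) = min(19, 7) = 7.
Compute A + B mod 19 directly:
a = 3: 3+1=4, 3+7=10, 3+11=14, 3+15=18
a = 7: 7+1=8, 7+7=14, 7+11=18, 7+15=3
a = 11: 11+1=12, 11+7=18, 11+11=3, 11+15=7
a = 13: 13+1=14, 13+7=1, 13+11=5, 13+15=9
A + B = {1, 3, 4, 5, 7, 8, 9, 10, 12, 14, 18}, so |A + B| = 11.
Verify: 11 ≥ 7? Yes ✓.

CD lower bound = 7, actual |A + B| = 11.


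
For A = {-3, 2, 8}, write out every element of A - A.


A - A = {a - a' : a, a' ∈ A}.
Compute a - a' for each ordered pair (a, a'):
a = -3: -3--3=0, -3-2=-5, -3-8=-11
a = 2: 2--3=5, 2-2=0, 2-8=-6
a = 8: 8--3=11, 8-2=6, 8-8=0
Collecting distinct values (and noting 0 appears from a-a):
A - A = {-11, -6, -5, 0, 5, 6, 11}
|A - A| = 7

A - A = {-11, -6, -5, 0, 5, 6, 11}


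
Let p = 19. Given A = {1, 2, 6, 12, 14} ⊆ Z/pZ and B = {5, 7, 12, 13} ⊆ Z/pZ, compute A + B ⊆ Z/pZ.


Work in Z/19Z: reduce every sum a + b modulo 19.
Enumerate all 20 pairs:
a = 1: 1+5=6, 1+7=8, 1+12=13, 1+13=14
a = 2: 2+5=7, 2+7=9, 2+12=14, 2+13=15
a = 6: 6+5=11, 6+7=13, 6+12=18, 6+13=0
a = 12: 12+5=17, 12+7=0, 12+12=5, 12+13=6
a = 14: 14+5=0, 14+7=2, 14+12=7, 14+13=8
Distinct residues collected: {0, 2, 5, 6, 7, 8, 9, 11, 13, 14, 15, 17, 18}
|A + B| = 13 (out of 19 total residues).

A + B = {0, 2, 5, 6, 7, 8, 9, 11, 13, 14, 15, 17, 18}


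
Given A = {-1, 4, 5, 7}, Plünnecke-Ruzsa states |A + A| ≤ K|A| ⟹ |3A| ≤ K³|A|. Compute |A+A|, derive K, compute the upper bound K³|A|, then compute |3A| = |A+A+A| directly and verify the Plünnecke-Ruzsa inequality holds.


|A| = 4.
Step 1: Compute A + A by enumerating all 16 pairs.
A + A = {-2, 3, 4, 6, 8, 9, 10, 11, 12, 14}, so |A + A| = 10.
Step 2: Doubling constant K = |A + A|/|A| = 10/4 = 10/4 ≈ 2.5000.
Step 3: Plünnecke-Ruzsa gives |3A| ≤ K³·|A| = (2.5000)³ · 4 ≈ 62.5000.
Step 4: Compute 3A = A + A + A directly by enumerating all triples (a,b,c) ∈ A³; |3A| = 18.
Step 5: Check 18 ≤ 62.5000? Yes ✓.

K = 10/4, Plünnecke-Ruzsa bound K³|A| ≈ 62.5000, |3A| = 18, inequality holds.


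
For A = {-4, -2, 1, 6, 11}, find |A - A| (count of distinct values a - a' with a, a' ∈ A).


A - A = {a - a' : a, a' ∈ A}; |A| = 5.
Bounds: 2|A|-1 ≤ |A - A| ≤ |A|² - |A| + 1, i.e. 9 ≤ |A - A| ≤ 21.
Note: 0 ∈ A - A always (from a - a). The set is symmetric: if d ∈ A - A then -d ∈ A - A.
Enumerate nonzero differences d = a - a' with a > a' (then include -d):
Positive differences: {2, 3, 5, 8, 10, 13, 15}
Full difference set: {0} ∪ (positive diffs) ∪ (negative diffs).
|A - A| = 1 + 2·7 = 15 (matches direct enumeration: 15).

|A - A| = 15


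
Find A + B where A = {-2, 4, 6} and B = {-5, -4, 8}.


A + B = {a + b : a ∈ A, b ∈ B}.
Enumerate all |A|·|B| = 3·3 = 9 pairs (a, b) and collect distinct sums.
a = -2: -2+-5=-7, -2+-4=-6, -2+8=6
a = 4: 4+-5=-1, 4+-4=0, 4+8=12
a = 6: 6+-5=1, 6+-4=2, 6+8=14
Collecting distinct sums: A + B = {-7, -6, -1, 0, 1, 2, 6, 12, 14}
|A + B| = 9

A + B = {-7, -6, -1, 0, 1, 2, 6, 12, 14}


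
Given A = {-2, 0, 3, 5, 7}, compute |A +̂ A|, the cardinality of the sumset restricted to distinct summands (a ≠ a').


Restricted sumset: A +̂ A = {a + a' : a ∈ A, a' ∈ A, a ≠ a'}.
Equivalently, take A + A and drop any sum 2a that is achievable ONLY as a + a for a ∈ A (i.e. sums representable only with equal summands).
Enumerate pairs (a, a') with a < a' (symmetric, so each unordered pair gives one sum; this covers all a ≠ a'):
  -2 + 0 = -2
  -2 + 3 = 1
  -2 + 5 = 3
  -2 + 7 = 5
  0 + 3 = 3
  0 + 5 = 5
  0 + 7 = 7
  3 + 5 = 8
  3 + 7 = 10
  5 + 7 = 12
Collected distinct sums: {-2, 1, 3, 5, 7, 8, 10, 12}
|A +̂ A| = 8
(Reference bound: |A +̂ A| ≥ 2|A| - 3 for |A| ≥ 2, with |A| = 5 giving ≥ 7.)

|A +̂ A| = 8


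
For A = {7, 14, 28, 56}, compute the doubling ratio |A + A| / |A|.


|A| = 4.
Compute A + A by enumerating all 16 pairs.
A + A = {14, 21, 28, 35, 42, 56, 63, 70, 84, 112}, so |A + A| = 10.
K = |A + A| / |A| = 10/4 = 5/2 ≈ 2.5000.
Reference: AP of size 4 gives K = 7/4 ≈ 1.7500; a fully generic set of size 4 gives K ≈ 2.5000.

|A| = 4, |A + A| = 10, K = 10/4 = 5/2.


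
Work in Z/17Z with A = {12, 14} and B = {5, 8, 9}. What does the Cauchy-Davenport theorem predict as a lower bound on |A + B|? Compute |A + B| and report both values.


Cauchy-Davenport: |A + B| ≥ min(p, |A| + |B| - 1) for A, B nonempty in Z/pZ.
|A| = 2, |B| = 3, p = 17.
CD lower bound = min(17, 2 + 3 - 1) = min(17, 4) = 4.
Compute A + B mod 17 directly:
a = 12: 12+5=0, 12+8=3, 12+9=4
a = 14: 14+5=2, 14+8=5, 14+9=6
A + B = {0, 2, 3, 4, 5, 6}, so |A + B| = 6.
Verify: 6 ≥ 4? Yes ✓.

CD lower bound = 4, actual |A + B| = 6.


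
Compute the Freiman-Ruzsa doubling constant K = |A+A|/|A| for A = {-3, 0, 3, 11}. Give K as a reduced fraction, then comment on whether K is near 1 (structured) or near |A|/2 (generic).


|A| = 4.
Compute A + A by enumerating all 16 pairs.
A + A = {-6, -3, 0, 3, 6, 8, 11, 14, 22}, so |A + A| = 9.
K = |A + A| / |A| = 9/4 (already in lowest terms) ≈ 2.2500.
Reference: AP of size 4 gives K = 7/4 ≈ 1.7500; a fully generic set of size 4 gives K ≈ 2.5000.

|A| = 4, |A + A| = 9, K = 9/4.


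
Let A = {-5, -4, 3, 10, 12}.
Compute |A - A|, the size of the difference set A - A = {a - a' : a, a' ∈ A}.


A - A = {a - a' : a, a' ∈ A}; |A| = 5.
Bounds: 2|A|-1 ≤ |A - A| ≤ |A|² - |A| + 1, i.e. 9 ≤ |A - A| ≤ 21.
Note: 0 ∈ A - A always (from a - a). The set is symmetric: if d ∈ A - A then -d ∈ A - A.
Enumerate nonzero differences d = a - a' with a > a' (then include -d):
Positive differences: {1, 2, 7, 8, 9, 14, 15, 16, 17}
Full difference set: {0} ∪ (positive diffs) ∪ (negative diffs).
|A - A| = 1 + 2·9 = 19 (matches direct enumeration: 19).

|A - A| = 19


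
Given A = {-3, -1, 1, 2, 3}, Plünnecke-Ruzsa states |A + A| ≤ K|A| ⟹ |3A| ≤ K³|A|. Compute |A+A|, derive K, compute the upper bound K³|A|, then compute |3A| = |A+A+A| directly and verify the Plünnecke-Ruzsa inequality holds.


|A| = 5.
Step 1: Compute A + A by enumerating all 25 pairs.
A + A = {-6, -4, -2, -1, 0, 1, 2, 3, 4, 5, 6}, so |A + A| = 11.
Step 2: Doubling constant K = |A + A|/|A| = 11/5 = 11/5 ≈ 2.2000.
Step 3: Plünnecke-Ruzsa gives |3A| ≤ K³·|A| = (2.2000)³ · 5 ≈ 53.2400.
Step 4: Compute 3A = A + A + A directly by enumerating all triples (a,b,c) ∈ A³; |3A| = 17.
Step 5: Check 17 ≤ 53.2400? Yes ✓.

K = 11/5, Plünnecke-Ruzsa bound K³|A| ≈ 53.2400, |3A| = 17, inequality holds.


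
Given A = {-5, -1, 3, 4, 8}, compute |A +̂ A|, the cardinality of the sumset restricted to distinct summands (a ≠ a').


Restricted sumset: A +̂ A = {a + a' : a ∈ A, a' ∈ A, a ≠ a'}.
Equivalently, take A + A and drop any sum 2a that is achievable ONLY as a + a for a ∈ A (i.e. sums representable only with equal summands).
Enumerate pairs (a, a') with a < a' (symmetric, so each unordered pair gives one sum; this covers all a ≠ a'):
  -5 + -1 = -6
  -5 + 3 = -2
  -5 + 4 = -1
  -5 + 8 = 3
  -1 + 3 = 2
  -1 + 4 = 3
  -1 + 8 = 7
  3 + 4 = 7
  3 + 8 = 11
  4 + 8 = 12
Collected distinct sums: {-6, -2, -1, 2, 3, 7, 11, 12}
|A +̂ A| = 8
(Reference bound: |A +̂ A| ≥ 2|A| - 3 for |A| ≥ 2, with |A| = 5 giving ≥ 7.)

|A +̂ A| = 8


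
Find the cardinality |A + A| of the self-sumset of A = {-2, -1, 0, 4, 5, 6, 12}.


A + A = {a + a' : a, a' ∈ A}; |A| = 7.
General bounds: 2|A| - 1 ≤ |A + A| ≤ |A|(|A|+1)/2, i.e. 13 ≤ |A + A| ≤ 28.
Lower bound 2|A|-1 is attained iff A is an arithmetic progression.
Enumerate sums a + a' for a ≤ a' (symmetric, so this suffices):
a = -2: -2+-2=-4, -2+-1=-3, -2+0=-2, -2+4=2, -2+5=3, -2+6=4, -2+12=10
a = -1: -1+-1=-2, -1+0=-1, -1+4=3, -1+5=4, -1+6=5, -1+12=11
a = 0: 0+0=0, 0+4=4, 0+5=5, 0+6=6, 0+12=12
a = 4: 4+4=8, 4+5=9, 4+6=10, 4+12=16
a = 5: 5+5=10, 5+6=11, 5+12=17
a = 6: 6+6=12, 6+12=18
a = 12: 12+12=24
Distinct sums: {-4, -3, -2, -1, 0, 2, 3, 4, 5, 6, 8, 9, 10, 11, 12, 16, 17, 18, 24}
|A + A| = 19

|A + A| = 19


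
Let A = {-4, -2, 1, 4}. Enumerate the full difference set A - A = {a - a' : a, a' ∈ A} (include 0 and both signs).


A - A = {a - a' : a, a' ∈ A}.
Compute a - a' for each ordered pair (a, a'):
a = -4: -4--4=0, -4--2=-2, -4-1=-5, -4-4=-8
a = -2: -2--4=2, -2--2=0, -2-1=-3, -2-4=-6
a = 1: 1--4=5, 1--2=3, 1-1=0, 1-4=-3
a = 4: 4--4=8, 4--2=6, 4-1=3, 4-4=0
Collecting distinct values (and noting 0 appears from a-a):
A - A = {-8, -6, -5, -3, -2, 0, 2, 3, 5, 6, 8}
|A - A| = 11

A - A = {-8, -6, -5, -3, -2, 0, 2, 3, 5, 6, 8}


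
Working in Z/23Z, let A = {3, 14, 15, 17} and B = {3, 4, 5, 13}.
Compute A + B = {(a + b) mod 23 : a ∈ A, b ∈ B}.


Work in Z/23Z: reduce every sum a + b modulo 23.
Enumerate all 16 pairs:
a = 3: 3+3=6, 3+4=7, 3+5=8, 3+13=16
a = 14: 14+3=17, 14+4=18, 14+5=19, 14+13=4
a = 15: 15+3=18, 15+4=19, 15+5=20, 15+13=5
a = 17: 17+3=20, 17+4=21, 17+5=22, 17+13=7
Distinct residues collected: {4, 5, 6, 7, 8, 16, 17, 18, 19, 20, 21, 22}
|A + B| = 12 (out of 23 total residues).

A + B = {4, 5, 6, 7, 8, 16, 17, 18, 19, 20, 21, 22}


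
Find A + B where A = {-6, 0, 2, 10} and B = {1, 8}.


A + B = {a + b : a ∈ A, b ∈ B}.
Enumerate all |A|·|B| = 4·2 = 8 pairs (a, b) and collect distinct sums.
a = -6: -6+1=-5, -6+8=2
a = 0: 0+1=1, 0+8=8
a = 2: 2+1=3, 2+8=10
a = 10: 10+1=11, 10+8=18
Collecting distinct sums: A + B = {-5, 1, 2, 3, 8, 10, 11, 18}
|A + B| = 8

A + B = {-5, 1, 2, 3, 8, 10, 11, 18}


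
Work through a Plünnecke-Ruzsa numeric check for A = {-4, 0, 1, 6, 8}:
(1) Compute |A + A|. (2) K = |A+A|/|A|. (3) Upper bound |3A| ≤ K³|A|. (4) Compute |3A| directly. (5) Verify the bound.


|A| = 5.
Step 1: Compute A + A by enumerating all 25 pairs.
A + A = {-8, -4, -3, 0, 1, 2, 4, 6, 7, 8, 9, 12, 14, 16}, so |A + A| = 14.
Step 2: Doubling constant K = |A + A|/|A| = 14/5 = 14/5 ≈ 2.8000.
Step 3: Plünnecke-Ruzsa gives |3A| ≤ K³·|A| = (2.8000)³ · 5 ≈ 109.7600.
Step 4: Compute 3A = A + A + A directly by enumerating all triples (a,b,c) ∈ A³; |3A| = 27.
Step 5: Check 27 ≤ 109.7600? Yes ✓.

K = 14/5, Plünnecke-Ruzsa bound K³|A| ≈ 109.7600, |3A| = 27, inequality holds.


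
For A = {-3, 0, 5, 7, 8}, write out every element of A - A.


A - A = {a - a' : a, a' ∈ A}.
Compute a - a' for each ordered pair (a, a'):
a = -3: -3--3=0, -3-0=-3, -3-5=-8, -3-7=-10, -3-8=-11
a = 0: 0--3=3, 0-0=0, 0-5=-5, 0-7=-7, 0-8=-8
a = 5: 5--3=8, 5-0=5, 5-5=0, 5-7=-2, 5-8=-3
a = 7: 7--3=10, 7-0=7, 7-5=2, 7-7=0, 7-8=-1
a = 8: 8--3=11, 8-0=8, 8-5=3, 8-7=1, 8-8=0
Collecting distinct values (and noting 0 appears from a-a):
A - A = {-11, -10, -8, -7, -5, -3, -2, -1, 0, 1, 2, 3, 5, 7, 8, 10, 11}
|A - A| = 17

A - A = {-11, -10, -8, -7, -5, -3, -2, -1, 0, 1, 2, 3, 5, 7, 8, 10, 11}


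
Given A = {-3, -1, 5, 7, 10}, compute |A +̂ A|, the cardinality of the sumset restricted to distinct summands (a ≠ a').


Restricted sumset: A +̂ A = {a + a' : a ∈ A, a' ∈ A, a ≠ a'}.
Equivalently, take A + A and drop any sum 2a that is achievable ONLY as a + a for a ∈ A (i.e. sums representable only with equal summands).
Enumerate pairs (a, a') with a < a' (symmetric, so each unordered pair gives one sum; this covers all a ≠ a'):
  -3 + -1 = -4
  -3 + 5 = 2
  -3 + 7 = 4
  -3 + 10 = 7
  -1 + 5 = 4
  -1 + 7 = 6
  -1 + 10 = 9
  5 + 7 = 12
  5 + 10 = 15
  7 + 10 = 17
Collected distinct sums: {-4, 2, 4, 6, 7, 9, 12, 15, 17}
|A +̂ A| = 9
(Reference bound: |A +̂ A| ≥ 2|A| - 3 for |A| ≥ 2, with |A| = 5 giving ≥ 7.)

|A +̂ A| = 9


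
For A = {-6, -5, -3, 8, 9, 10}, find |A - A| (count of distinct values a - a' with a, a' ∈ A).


A - A = {a - a' : a, a' ∈ A}; |A| = 6.
Bounds: 2|A|-1 ≤ |A - A| ≤ |A|² - |A| + 1, i.e. 11 ≤ |A - A| ≤ 31.
Note: 0 ∈ A - A always (from a - a). The set is symmetric: if d ∈ A - A then -d ∈ A - A.
Enumerate nonzero differences d = a - a' with a > a' (then include -d):
Positive differences: {1, 2, 3, 11, 12, 13, 14, 15, 16}
Full difference set: {0} ∪ (positive diffs) ∪ (negative diffs).
|A - A| = 1 + 2·9 = 19 (matches direct enumeration: 19).

|A - A| = 19


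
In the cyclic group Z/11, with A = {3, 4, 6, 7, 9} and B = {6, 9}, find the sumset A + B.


Work in Z/11Z: reduce every sum a + b modulo 11.
Enumerate all 10 pairs:
a = 3: 3+6=9, 3+9=1
a = 4: 4+6=10, 4+9=2
a = 6: 6+6=1, 6+9=4
a = 7: 7+6=2, 7+9=5
a = 9: 9+6=4, 9+9=7
Distinct residues collected: {1, 2, 4, 5, 7, 9, 10}
|A + B| = 7 (out of 11 total residues).

A + B = {1, 2, 4, 5, 7, 9, 10}


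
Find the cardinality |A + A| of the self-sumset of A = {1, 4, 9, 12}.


A + A = {a + a' : a, a' ∈ A}; |A| = 4.
General bounds: 2|A| - 1 ≤ |A + A| ≤ |A|(|A|+1)/2, i.e. 7 ≤ |A + A| ≤ 10.
Lower bound 2|A|-1 is attained iff A is an arithmetic progression.
Enumerate sums a + a' for a ≤ a' (symmetric, so this suffices):
a = 1: 1+1=2, 1+4=5, 1+9=10, 1+12=13
a = 4: 4+4=8, 4+9=13, 4+12=16
a = 9: 9+9=18, 9+12=21
a = 12: 12+12=24
Distinct sums: {2, 5, 8, 10, 13, 16, 18, 21, 24}
|A + A| = 9

|A + A| = 9


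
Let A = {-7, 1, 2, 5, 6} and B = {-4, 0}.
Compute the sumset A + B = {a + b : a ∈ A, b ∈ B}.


A + B = {a + b : a ∈ A, b ∈ B}.
Enumerate all |A|·|B| = 5·2 = 10 pairs (a, b) and collect distinct sums.
a = -7: -7+-4=-11, -7+0=-7
a = 1: 1+-4=-3, 1+0=1
a = 2: 2+-4=-2, 2+0=2
a = 5: 5+-4=1, 5+0=5
a = 6: 6+-4=2, 6+0=6
Collecting distinct sums: A + B = {-11, -7, -3, -2, 1, 2, 5, 6}
|A + B| = 8

A + B = {-11, -7, -3, -2, 1, 2, 5, 6}


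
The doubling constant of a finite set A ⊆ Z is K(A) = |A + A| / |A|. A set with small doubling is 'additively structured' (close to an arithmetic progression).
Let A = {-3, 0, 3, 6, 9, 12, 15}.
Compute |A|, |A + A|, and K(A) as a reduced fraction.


|A| = 7.
Compute A + A by enumerating all 49 pairs.
A + A = {-6, -3, 0, 3, 6, 9, 12, 15, 18, 21, 24, 27, 30}, so |A + A| = 13.
K = |A + A| / |A| = 13/7 (already in lowest terms) ≈ 1.8571.
Reference: AP of size 7 gives K = 13/7 ≈ 1.8571; a fully generic set of size 7 gives K ≈ 4.0000.

|A| = 7, |A + A| = 13, K = 13/7.


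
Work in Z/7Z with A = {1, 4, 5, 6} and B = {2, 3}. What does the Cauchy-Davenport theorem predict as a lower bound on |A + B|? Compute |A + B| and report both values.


Cauchy-Davenport: |A + B| ≥ min(p, |A| + |B| - 1) for A, B nonempty in Z/pZ.
|A| = 4, |B| = 2, p = 7.
CD lower bound = min(7, 4 + 2 - 1) = min(7, 5) = 5.
Compute A + B mod 7 directly:
a = 1: 1+2=3, 1+3=4
a = 4: 4+2=6, 4+3=0
a = 5: 5+2=0, 5+3=1
a = 6: 6+2=1, 6+3=2
A + B = {0, 1, 2, 3, 4, 6}, so |A + B| = 6.
Verify: 6 ≥ 5? Yes ✓.

CD lower bound = 5, actual |A + B| = 6.


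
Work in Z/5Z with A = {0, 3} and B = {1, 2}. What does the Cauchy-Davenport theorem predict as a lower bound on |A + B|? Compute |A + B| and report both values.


Cauchy-Davenport: |A + B| ≥ min(p, |A| + |B| - 1) for A, B nonempty in Z/pZ.
|A| = 2, |B| = 2, p = 5.
CD lower bound = min(5, 2 + 2 - 1) = min(5, 3) = 3.
Compute A + B mod 5 directly:
a = 0: 0+1=1, 0+2=2
a = 3: 3+1=4, 3+2=0
A + B = {0, 1, 2, 4}, so |A + B| = 4.
Verify: 4 ≥ 3? Yes ✓.

CD lower bound = 3, actual |A + B| = 4.


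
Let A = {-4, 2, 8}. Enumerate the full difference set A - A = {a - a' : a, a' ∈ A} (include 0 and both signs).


A - A = {a - a' : a, a' ∈ A}.
Compute a - a' for each ordered pair (a, a'):
a = -4: -4--4=0, -4-2=-6, -4-8=-12
a = 2: 2--4=6, 2-2=0, 2-8=-6
a = 8: 8--4=12, 8-2=6, 8-8=0
Collecting distinct values (and noting 0 appears from a-a):
A - A = {-12, -6, 0, 6, 12}
|A - A| = 5

A - A = {-12, -6, 0, 6, 12}


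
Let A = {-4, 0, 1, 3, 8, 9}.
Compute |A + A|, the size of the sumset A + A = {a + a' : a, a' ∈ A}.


A + A = {a + a' : a, a' ∈ A}; |A| = 6.
General bounds: 2|A| - 1 ≤ |A + A| ≤ |A|(|A|+1)/2, i.e. 11 ≤ |A + A| ≤ 21.
Lower bound 2|A|-1 is attained iff A is an arithmetic progression.
Enumerate sums a + a' for a ≤ a' (symmetric, so this suffices):
a = -4: -4+-4=-8, -4+0=-4, -4+1=-3, -4+3=-1, -4+8=4, -4+9=5
a = 0: 0+0=0, 0+1=1, 0+3=3, 0+8=8, 0+9=9
a = 1: 1+1=2, 1+3=4, 1+8=9, 1+9=10
a = 3: 3+3=6, 3+8=11, 3+9=12
a = 8: 8+8=16, 8+9=17
a = 9: 9+9=18
Distinct sums: {-8, -4, -3, -1, 0, 1, 2, 3, 4, 5, 6, 8, 9, 10, 11, 12, 16, 17, 18}
|A + A| = 19

|A + A| = 19


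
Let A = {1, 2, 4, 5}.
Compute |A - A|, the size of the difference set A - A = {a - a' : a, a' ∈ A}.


A - A = {a - a' : a, a' ∈ A}; |A| = 4.
Bounds: 2|A|-1 ≤ |A - A| ≤ |A|² - |A| + 1, i.e. 7 ≤ |A - A| ≤ 13.
Note: 0 ∈ A - A always (from a - a). The set is symmetric: if d ∈ A - A then -d ∈ A - A.
Enumerate nonzero differences d = a - a' with a > a' (then include -d):
Positive differences: {1, 2, 3, 4}
Full difference set: {0} ∪ (positive diffs) ∪ (negative diffs).
|A - A| = 1 + 2·4 = 9 (matches direct enumeration: 9).

|A - A| = 9


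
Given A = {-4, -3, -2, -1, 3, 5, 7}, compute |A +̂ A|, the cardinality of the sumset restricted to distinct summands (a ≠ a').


Restricted sumset: A +̂ A = {a + a' : a ∈ A, a' ∈ A, a ≠ a'}.
Equivalently, take A + A and drop any sum 2a that is achievable ONLY as a + a for a ∈ A (i.e. sums representable only with equal summands).
Enumerate pairs (a, a') with a < a' (symmetric, so each unordered pair gives one sum; this covers all a ≠ a'):
  -4 + -3 = -7
  -4 + -2 = -6
  -4 + -1 = -5
  -4 + 3 = -1
  -4 + 5 = 1
  -4 + 7 = 3
  -3 + -2 = -5
  -3 + -1 = -4
  -3 + 3 = 0
  -3 + 5 = 2
  -3 + 7 = 4
  -2 + -1 = -3
  -2 + 3 = 1
  -2 + 5 = 3
  -2 + 7 = 5
  -1 + 3 = 2
  -1 + 5 = 4
  -1 + 7 = 6
  3 + 5 = 8
  3 + 7 = 10
  5 + 7 = 12
Collected distinct sums: {-7, -6, -5, -4, -3, -1, 0, 1, 2, 3, 4, 5, 6, 8, 10, 12}
|A +̂ A| = 16
(Reference bound: |A +̂ A| ≥ 2|A| - 3 for |A| ≥ 2, with |A| = 7 giving ≥ 11.)

|A +̂ A| = 16


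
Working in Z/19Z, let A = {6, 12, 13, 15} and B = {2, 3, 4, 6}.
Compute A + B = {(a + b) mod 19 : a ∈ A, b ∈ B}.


Work in Z/19Z: reduce every sum a + b modulo 19.
Enumerate all 16 pairs:
a = 6: 6+2=8, 6+3=9, 6+4=10, 6+6=12
a = 12: 12+2=14, 12+3=15, 12+4=16, 12+6=18
a = 13: 13+2=15, 13+3=16, 13+4=17, 13+6=0
a = 15: 15+2=17, 15+3=18, 15+4=0, 15+6=2
Distinct residues collected: {0, 2, 8, 9, 10, 12, 14, 15, 16, 17, 18}
|A + B| = 11 (out of 19 total residues).

A + B = {0, 2, 8, 9, 10, 12, 14, 15, 16, 17, 18}


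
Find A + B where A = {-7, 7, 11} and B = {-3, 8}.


A + B = {a + b : a ∈ A, b ∈ B}.
Enumerate all |A|·|B| = 3·2 = 6 pairs (a, b) and collect distinct sums.
a = -7: -7+-3=-10, -7+8=1
a = 7: 7+-3=4, 7+8=15
a = 11: 11+-3=8, 11+8=19
Collecting distinct sums: A + B = {-10, 1, 4, 8, 15, 19}
|A + B| = 6

A + B = {-10, 1, 4, 8, 15, 19}


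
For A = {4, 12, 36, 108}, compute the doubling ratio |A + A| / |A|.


|A| = 4.
Compute A + A by enumerating all 16 pairs.
A + A = {8, 16, 24, 40, 48, 72, 112, 120, 144, 216}, so |A + A| = 10.
K = |A + A| / |A| = 10/4 = 5/2 ≈ 2.5000.
Reference: AP of size 4 gives K = 7/4 ≈ 1.7500; a fully generic set of size 4 gives K ≈ 2.5000.

|A| = 4, |A + A| = 10, K = 10/4 = 5/2.


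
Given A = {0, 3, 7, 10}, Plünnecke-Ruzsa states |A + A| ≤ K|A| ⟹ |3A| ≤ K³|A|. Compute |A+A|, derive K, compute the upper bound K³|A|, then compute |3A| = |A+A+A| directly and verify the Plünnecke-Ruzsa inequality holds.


|A| = 4.
Step 1: Compute A + A by enumerating all 16 pairs.
A + A = {0, 3, 6, 7, 10, 13, 14, 17, 20}, so |A + A| = 9.
Step 2: Doubling constant K = |A + A|/|A| = 9/4 = 9/4 ≈ 2.2500.
Step 3: Plünnecke-Ruzsa gives |3A| ≤ K³·|A| = (2.2500)³ · 4 ≈ 45.5625.
Step 4: Compute 3A = A + A + A directly by enumerating all triples (a,b,c) ∈ A³; |3A| = 16.
Step 5: Check 16 ≤ 45.5625? Yes ✓.

K = 9/4, Plünnecke-Ruzsa bound K³|A| ≈ 45.5625, |3A| = 16, inequality holds.


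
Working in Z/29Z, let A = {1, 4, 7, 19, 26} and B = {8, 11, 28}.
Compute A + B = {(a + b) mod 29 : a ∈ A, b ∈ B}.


Work in Z/29Z: reduce every sum a + b modulo 29.
Enumerate all 15 pairs:
a = 1: 1+8=9, 1+11=12, 1+28=0
a = 4: 4+8=12, 4+11=15, 4+28=3
a = 7: 7+8=15, 7+11=18, 7+28=6
a = 19: 19+8=27, 19+11=1, 19+28=18
a = 26: 26+8=5, 26+11=8, 26+28=25
Distinct residues collected: {0, 1, 3, 5, 6, 8, 9, 12, 15, 18, 25, 27}
|A + B| = 12 (out of 29 total residues).

A + B = {0, 1, 3, 5, 6, 8, 9, 12, 15, 18, 25, 27}
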